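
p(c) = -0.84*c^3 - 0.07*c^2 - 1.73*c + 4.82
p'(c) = -2.52*c^2 - 0.14*c - 1.73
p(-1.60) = 10.85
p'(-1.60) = -7.96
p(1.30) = 0.61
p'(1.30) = -6.17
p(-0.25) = 5.26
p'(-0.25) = -1.85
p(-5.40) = 144.39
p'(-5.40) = -74.46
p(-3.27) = 39.10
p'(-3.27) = -28.22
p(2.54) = -13.79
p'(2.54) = -18.34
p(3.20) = -28.96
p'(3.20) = -27.98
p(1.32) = 0.48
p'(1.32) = -6.31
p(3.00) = -23.68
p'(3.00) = -24.83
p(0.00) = 4.82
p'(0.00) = -1.73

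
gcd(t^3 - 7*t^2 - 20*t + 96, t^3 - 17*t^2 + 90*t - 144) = t^2 - 11*t + 24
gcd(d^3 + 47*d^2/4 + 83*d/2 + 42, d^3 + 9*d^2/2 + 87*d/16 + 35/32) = d + 7/4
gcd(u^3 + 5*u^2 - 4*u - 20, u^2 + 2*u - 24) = 1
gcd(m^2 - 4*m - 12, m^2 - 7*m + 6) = m - 6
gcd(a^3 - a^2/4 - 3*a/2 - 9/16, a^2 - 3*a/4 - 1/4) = 1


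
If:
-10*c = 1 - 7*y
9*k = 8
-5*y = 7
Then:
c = -27/25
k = 8/9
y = -7/5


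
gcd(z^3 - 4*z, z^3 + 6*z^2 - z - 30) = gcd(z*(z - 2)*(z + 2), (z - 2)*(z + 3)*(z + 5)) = z - 2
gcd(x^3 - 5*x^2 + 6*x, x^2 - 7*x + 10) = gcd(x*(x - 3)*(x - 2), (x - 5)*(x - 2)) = x - 2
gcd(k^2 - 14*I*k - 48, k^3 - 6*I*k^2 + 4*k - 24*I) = k - 6*I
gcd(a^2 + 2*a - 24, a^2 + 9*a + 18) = a + 6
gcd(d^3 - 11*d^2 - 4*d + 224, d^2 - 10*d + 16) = d - 8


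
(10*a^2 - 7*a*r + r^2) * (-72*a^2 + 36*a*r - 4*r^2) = -720*a^4 + 864*a^3*r - 364*a^2*r^2 + 64*a*r^3 - 4*r^4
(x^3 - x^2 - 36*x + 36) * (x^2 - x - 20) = x^5 - 2*x^4 - 55*x^3 + 92*x^2 + 684*x - 720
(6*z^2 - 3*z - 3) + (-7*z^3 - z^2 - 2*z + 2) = -7*z^3 + 5*z^2 - 5*z - 1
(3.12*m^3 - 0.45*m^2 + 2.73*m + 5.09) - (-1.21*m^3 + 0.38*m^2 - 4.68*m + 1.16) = 4.33*m^3 - 0.83*m^2 + 7.41*m + 3.93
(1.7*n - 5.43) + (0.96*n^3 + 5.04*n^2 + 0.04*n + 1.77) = 0.96*n^3 + 5.04*n^2 + 1.74*n - 3.66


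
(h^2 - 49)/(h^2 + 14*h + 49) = (h - 7)/(h + 7)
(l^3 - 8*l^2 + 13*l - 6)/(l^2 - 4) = (l^3 - 8*l^2 + 13*l - 6)/(l^2 - 4)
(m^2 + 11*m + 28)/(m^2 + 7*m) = (m + 4)/m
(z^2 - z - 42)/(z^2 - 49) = (z + 6)/(z + 7)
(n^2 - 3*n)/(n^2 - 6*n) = (n - 3)/(n - 6)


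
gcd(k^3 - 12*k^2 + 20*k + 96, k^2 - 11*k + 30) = k - 6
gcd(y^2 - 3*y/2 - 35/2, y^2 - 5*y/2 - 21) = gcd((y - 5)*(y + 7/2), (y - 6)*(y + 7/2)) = y + 7/2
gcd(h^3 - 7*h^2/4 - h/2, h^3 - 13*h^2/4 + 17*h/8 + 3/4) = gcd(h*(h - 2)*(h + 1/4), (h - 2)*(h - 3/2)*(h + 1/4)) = h^2 - 7*h/4 - 1/2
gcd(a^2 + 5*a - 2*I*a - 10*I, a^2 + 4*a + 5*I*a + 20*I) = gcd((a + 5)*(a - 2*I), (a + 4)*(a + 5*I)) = 1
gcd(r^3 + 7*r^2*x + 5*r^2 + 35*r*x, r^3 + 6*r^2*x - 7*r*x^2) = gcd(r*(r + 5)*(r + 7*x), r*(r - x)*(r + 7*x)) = r^2 + 7*r*x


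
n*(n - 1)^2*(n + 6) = n^4 + 4*n^3 - 11*n^2 + 6*n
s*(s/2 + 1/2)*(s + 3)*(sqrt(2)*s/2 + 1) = sqrt(2)*s^4/4 + s^3/2 + sqrt(2)*s^3 + 3*sqrt(2)*s^2/4 + 2*s^2 + 3*s/2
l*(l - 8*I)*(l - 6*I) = l^3 - 14*I*l^2 - 48*l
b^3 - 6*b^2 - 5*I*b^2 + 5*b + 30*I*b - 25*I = (b - 5)*(b - 1)*(b - 5*I)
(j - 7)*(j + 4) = j^2 - 3*j - 28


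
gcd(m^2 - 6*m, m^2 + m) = m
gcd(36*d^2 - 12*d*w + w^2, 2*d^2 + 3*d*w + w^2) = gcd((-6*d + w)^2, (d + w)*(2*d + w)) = 1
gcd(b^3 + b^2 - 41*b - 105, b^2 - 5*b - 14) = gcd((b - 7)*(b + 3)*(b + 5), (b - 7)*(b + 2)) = b - 7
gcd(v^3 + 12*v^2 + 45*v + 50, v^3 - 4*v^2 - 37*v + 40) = v + 5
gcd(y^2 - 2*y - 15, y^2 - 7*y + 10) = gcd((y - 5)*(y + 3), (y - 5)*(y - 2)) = y - 5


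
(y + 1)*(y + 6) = y^2 + 7*y + 6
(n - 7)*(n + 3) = n^2 - 4*n - 21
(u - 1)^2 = u^2 - 2*u + 1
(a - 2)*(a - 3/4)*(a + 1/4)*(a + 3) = a^4 + a^3/2 - 107*a^2/16 + 45*a/16 + 9/8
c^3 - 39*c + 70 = (c - 5)*(c - 2)*(c + 7)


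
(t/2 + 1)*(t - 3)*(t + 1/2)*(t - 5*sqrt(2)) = t^4/2 - 5*sqrt(2)*t^3/2 - t^3/4 - 13*t^2/4 + 5*sqrt(2)*t^2/4 - 3*t/2 + 65*sqrt(2)*t/4 + 15*sqrt(2)/2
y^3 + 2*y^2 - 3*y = y*(y - 1)*(y + 3)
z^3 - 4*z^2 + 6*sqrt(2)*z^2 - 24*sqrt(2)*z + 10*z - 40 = (z - 4)*(z + sqrt(2))*(z + 5*sqrt(2))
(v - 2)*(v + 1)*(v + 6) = v^3 + 5*v^2 - 8*v - 12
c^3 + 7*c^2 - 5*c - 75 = (c - 3)*(c + 5)^2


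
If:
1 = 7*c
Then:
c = 1/7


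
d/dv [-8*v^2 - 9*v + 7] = -16*v - 9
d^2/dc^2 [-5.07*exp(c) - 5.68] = -5.07*exp(c)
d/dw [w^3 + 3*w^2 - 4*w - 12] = 3*w^2 + 6*w - 4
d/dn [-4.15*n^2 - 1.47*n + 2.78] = -8.3*n - 1.47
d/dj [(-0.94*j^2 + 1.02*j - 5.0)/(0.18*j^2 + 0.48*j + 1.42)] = (-0.6348*j^2 - 0.8696*j + 3.8484)/(0.0324*j^4 + 0.1728*j^3 + 0.7416*j^2 + 1.3632*j + 2.0164)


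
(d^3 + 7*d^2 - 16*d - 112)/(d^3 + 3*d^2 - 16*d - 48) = (d + 7)/(d + 3)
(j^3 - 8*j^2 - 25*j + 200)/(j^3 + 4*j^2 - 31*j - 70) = (j^2 - 3*j - 40)/(j^2 + 9*j + 14)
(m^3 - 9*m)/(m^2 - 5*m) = (m^2 - 9)/(m - 5)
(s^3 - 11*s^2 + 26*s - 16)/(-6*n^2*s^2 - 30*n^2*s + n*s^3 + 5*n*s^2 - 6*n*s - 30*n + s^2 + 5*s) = (-s^3 + 11*s^2 - 26*s + 16)/(6*n^2*s^2 + 30*n^2*s - n*s^3 - 5*n*s^2 + 6*n*s + 30*n - s^2 - 5*s)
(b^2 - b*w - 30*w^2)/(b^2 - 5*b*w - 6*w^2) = (b + 5*w)/(b + w)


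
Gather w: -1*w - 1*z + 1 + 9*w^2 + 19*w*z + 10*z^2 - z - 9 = 9*w^2 + w*(19*z - 1) + 10*z^2 - 2*z - 8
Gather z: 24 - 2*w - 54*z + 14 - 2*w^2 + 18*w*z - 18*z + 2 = -2*w^2 - 2*w + z*(18*w - 72) + 40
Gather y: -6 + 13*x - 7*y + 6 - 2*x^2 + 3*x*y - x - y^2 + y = -2*x^2 + 12*x - y^2 + y*(3*x - 6)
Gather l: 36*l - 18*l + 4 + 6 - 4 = 18*l + 6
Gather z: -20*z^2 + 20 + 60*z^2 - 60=40*z^2 - 40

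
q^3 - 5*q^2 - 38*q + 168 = (q - 7)*(q - 4)*(q + 6)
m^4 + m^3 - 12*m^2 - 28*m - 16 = (m - 4)*(m + 1)*(m + 2)^2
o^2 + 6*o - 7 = (o - 1)*(o + 7)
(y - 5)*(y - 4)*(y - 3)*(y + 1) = y^4 - 11*y^3 + 35*y^2 - 13*y - 60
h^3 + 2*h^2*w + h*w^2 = h*(h + w)^2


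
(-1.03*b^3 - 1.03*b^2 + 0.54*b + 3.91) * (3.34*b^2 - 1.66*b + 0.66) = -3.4402*b^5 - 1.7304*b^4 + 2.8336*b^3 + 11.4832*b^2 - 6.1342*b + 2.5806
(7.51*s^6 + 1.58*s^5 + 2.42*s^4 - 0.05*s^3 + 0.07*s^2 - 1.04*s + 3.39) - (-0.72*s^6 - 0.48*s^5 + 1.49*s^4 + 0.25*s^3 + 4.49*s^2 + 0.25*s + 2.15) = 8.23*s^6 + 2.06*s^5 + 0.93*s^4 - 0.3*s^3 - 4.42*s^2 - 1.29*s + 1.24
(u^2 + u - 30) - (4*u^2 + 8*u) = -3*u^2 - 7*u - 30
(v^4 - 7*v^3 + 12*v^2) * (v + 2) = v^5 - 5*v^4 - 2*v^3 + 24*v^2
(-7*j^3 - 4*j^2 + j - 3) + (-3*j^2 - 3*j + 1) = -7*j^3 - 7*j^2 - 2*j - 2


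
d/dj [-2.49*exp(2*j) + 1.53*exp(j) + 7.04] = (1.53 - 4.98*exp(j))*exp(j)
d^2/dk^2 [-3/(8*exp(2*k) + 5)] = (480 - 768*exp(2*k))*exp(2*k)/(8*exp(2*k) + 5)^3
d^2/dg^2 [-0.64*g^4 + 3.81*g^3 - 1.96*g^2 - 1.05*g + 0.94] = -7.68*g^2 + 22.86*g - 3.92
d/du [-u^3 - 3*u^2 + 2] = 3*u*(-u - 2)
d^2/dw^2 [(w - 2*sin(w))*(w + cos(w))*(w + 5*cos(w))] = 2*w^2*sin(w) - 6*w^2*cos(w) - 24*w*sin(w) + 24*w*sin(2*w) - 8*w*cos(w) - 10*w*cos(2*w) + 6*w - 3*sin(w)/2 - 10*sin(2*w) + 45*sin(3*w)/2 + 12*cos(w) - 24*cos(2*w)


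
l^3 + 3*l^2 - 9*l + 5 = (l - 1)^2*(l + 5)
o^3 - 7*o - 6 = (o - 3)*(o + 1)*(o + 2)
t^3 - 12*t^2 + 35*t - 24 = (t - 8)*(t - 3)*(t - 1)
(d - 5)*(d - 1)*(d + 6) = d^3 - 31*d + 30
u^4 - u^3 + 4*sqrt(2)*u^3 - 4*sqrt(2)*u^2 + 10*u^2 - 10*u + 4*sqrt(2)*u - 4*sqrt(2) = (u - 1)*(u + sqrt(2))^2*(u + 2*sqrt(2))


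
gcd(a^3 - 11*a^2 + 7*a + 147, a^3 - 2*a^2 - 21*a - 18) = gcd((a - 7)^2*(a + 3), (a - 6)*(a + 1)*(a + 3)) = a + 3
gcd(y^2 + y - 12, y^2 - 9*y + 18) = y - 3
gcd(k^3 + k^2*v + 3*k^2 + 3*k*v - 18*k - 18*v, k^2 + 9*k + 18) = k + 6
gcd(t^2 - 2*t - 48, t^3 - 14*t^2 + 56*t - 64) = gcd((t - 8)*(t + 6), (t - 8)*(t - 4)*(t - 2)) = t - 8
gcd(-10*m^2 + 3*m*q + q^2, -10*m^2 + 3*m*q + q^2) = -10*m^2 + 3*m*q + q^2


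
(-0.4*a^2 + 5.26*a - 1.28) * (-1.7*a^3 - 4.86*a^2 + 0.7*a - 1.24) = 0.68*a^5 - 6.998*a^4 - 23.6676*a^3 + 10.3988*a^2 - 7.4184*a + 1.5872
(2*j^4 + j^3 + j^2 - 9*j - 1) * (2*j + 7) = 4*j^5 + 16*j^4 + 9*j^3 - 11*j^2 - 65*j - 7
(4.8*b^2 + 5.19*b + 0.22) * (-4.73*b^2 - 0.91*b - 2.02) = -22.704*b^4 - 28.9167*b^3 - 15.4595*b^2 - 10.684*b - 0.4444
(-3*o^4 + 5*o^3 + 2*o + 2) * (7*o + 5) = -21*o^5 + 20*o^4 + 25*o^3 + 14*o^2 + 24*o + 10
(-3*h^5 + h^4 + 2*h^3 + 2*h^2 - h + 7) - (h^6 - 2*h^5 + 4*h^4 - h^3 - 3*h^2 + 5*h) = -h^6 - h^5 - 3*h^4 + 3*h^3 + 5*h^2 - 6*h + 7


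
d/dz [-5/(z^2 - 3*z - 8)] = 5*(2*z - 3)/(-z^2 + 3*z + 8)^2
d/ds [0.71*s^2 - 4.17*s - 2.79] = 1.42*s - 4.17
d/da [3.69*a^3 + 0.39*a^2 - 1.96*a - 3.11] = 11.07*a^2 + 0.78*a - 1.96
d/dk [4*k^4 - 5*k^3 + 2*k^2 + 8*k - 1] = 16*k^3 - 15*k^2 + 4*k + 8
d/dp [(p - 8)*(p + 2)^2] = (p + 2)*(3*p - 14)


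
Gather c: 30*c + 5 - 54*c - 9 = -24*c - 4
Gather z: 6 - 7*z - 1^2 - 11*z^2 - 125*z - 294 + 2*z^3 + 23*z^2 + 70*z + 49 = 2*z^3 + 12*z^2 - 62*z - 240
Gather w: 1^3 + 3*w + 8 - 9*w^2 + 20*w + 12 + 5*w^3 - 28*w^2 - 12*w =5*w^3 - 37*w^2 + 11*w + 21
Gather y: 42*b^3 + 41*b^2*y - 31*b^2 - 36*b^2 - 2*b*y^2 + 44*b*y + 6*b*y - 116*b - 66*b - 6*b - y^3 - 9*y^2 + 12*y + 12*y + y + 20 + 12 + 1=42*b^3 - 67*b^2 - 188*b - y^3 + y^2*(-2*b - 9) + y*(41*b^2 + 50*b + 25) + 33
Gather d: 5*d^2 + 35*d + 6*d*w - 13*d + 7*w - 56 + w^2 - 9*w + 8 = 5*d^2 + d*(6*w + 22) + w^2 - 2*w - 48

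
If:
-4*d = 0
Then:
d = 0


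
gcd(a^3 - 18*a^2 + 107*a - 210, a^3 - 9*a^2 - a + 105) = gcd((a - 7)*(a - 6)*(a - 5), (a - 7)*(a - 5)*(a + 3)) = a^2 - 12*a + 35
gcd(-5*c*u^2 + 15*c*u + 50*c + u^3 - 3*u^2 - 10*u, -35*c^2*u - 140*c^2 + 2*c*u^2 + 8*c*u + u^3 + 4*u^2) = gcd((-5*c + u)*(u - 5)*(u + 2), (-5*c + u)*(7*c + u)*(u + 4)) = -5*c + u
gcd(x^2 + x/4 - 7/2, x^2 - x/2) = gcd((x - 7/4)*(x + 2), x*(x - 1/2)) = 1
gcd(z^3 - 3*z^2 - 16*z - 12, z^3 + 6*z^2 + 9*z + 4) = z + 1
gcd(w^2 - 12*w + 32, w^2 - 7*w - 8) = w - 8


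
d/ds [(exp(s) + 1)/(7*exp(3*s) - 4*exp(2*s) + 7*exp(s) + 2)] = (-(exp(s) + 1)*(21*exp(2*s) - 8*exp(s) + 7) + 7*exp(3*s) - 4*exp(2*s) + 7*exp(s) + 2)*exp(s)/(7*exp(3*s) - 4*exp(2*s) + 7*exp(s) + 2)^2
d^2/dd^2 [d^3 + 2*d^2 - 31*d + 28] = 6*d + 4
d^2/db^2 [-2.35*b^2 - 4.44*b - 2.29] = -4.70000000000000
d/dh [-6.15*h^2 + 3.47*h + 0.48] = 3.47 - 12.3*h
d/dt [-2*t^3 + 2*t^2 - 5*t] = -6*t^2 + 4*t - 5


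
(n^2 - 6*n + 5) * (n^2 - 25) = n^4 - 6*n^3 - 20*n^2 + 150*n - 125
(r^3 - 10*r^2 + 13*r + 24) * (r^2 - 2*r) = r^5 - 12*r^4 + 33*r^3 - 2*r^2 - 48*r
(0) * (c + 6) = 0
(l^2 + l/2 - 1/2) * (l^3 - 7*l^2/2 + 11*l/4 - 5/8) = l^5 - 3*l^4 + l^3/2 + 5*l^2/2 - 27*l/16 + 5/16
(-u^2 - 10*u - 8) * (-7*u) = 7*u^3 + 70*u^2 + 56*u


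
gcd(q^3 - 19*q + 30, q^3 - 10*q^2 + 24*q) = 1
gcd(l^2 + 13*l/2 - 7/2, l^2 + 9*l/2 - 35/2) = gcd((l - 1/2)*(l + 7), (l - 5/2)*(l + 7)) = l + 7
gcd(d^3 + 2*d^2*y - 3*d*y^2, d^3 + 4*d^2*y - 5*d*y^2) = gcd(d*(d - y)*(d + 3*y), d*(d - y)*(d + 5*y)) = -d^2 + d*y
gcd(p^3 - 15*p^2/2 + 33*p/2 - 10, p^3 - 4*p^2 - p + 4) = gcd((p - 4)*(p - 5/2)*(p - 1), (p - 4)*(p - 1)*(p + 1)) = p^2 - 5*p + 4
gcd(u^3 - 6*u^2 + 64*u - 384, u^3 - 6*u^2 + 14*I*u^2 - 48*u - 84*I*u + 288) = u^2 + u*(-6 + 8*I) - 48*I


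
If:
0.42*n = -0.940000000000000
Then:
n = -2.24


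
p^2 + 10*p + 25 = (p + 5)^2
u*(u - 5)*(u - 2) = u^3 - 7*u^2 + 10*u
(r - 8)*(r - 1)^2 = r^3 - 10*r^2 + 17*r - 8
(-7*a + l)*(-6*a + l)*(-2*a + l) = -84*a^3 + 68*a^2*l - 15*a*l^2 + l^3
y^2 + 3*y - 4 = (y - 1)*(y + 4)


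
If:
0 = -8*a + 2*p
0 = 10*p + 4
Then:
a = -1/10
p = -2/5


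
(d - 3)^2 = d^2 - 6*d + 9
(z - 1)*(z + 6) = z^2 + 5*z - 6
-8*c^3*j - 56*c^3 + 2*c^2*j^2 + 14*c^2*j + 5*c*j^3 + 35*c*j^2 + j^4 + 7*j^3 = (-c + j)*(2*c + j)*(4*c + j)*(j + 7)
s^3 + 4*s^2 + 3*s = s*(s + 1)*(s + 3)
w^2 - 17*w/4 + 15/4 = (w - 3)*(w - 5/4)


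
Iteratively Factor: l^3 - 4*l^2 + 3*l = (l - 3)*(l^2 - l) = (l - 3)*(l - 1)*(l)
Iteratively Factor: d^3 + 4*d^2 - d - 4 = (d + 4)*(d^2 - 1) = (d + 1)*(d + 4)*(d - 1)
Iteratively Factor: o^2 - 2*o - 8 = (o + 2)*(o - 4)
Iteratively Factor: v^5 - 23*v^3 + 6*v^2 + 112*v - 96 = (v + 4)*(v^4 - 4*v^3 - 7*v^2 + 34*v - 24) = (v - 2)*(v + 4)*(v^3 - 2*v^2 - 11*v + 12) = (v - 2)*(v - 1)*(v + 4)*(v^2 - v - 12) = (v - 2)*(v - 1)*(v + 3)*(v + 4)*(v - 4)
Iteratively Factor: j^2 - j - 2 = (j - 2)*(j + 1)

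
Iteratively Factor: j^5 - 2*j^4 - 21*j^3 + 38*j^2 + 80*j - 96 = (j + 4)*(j^4 - 6*j^3 + 3*j^2 + 26*j - 24) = (j - 1)*(j + 4)*(j^3 - 5*j^2 - 2*j + 24) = (j - 1)*(j + 2)*(j + 4)*(j^2 - 7*j + 12) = (j - 4)*(j - 1)*(j + 2)*(j + 4)*(j - 3)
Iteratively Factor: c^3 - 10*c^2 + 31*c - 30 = (c - 2)*(c^2 - 8*c + 15) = (c - 5)*(c - 2)*(c - 3)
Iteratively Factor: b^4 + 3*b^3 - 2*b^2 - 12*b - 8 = (b - 2)*(b^3 + 5*b^2 + 8*b + 4) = (b - 2)*(b + 2)*(b^2 + 3*b + 2) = (b - 2)*(b + 2)^2*(b + 1)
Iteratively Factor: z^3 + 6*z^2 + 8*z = (z + 2)*(z^2 + 4*z) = z*(z + 2)*(z + 4)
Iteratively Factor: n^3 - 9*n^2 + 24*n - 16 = (n - 4)*(n^2 - 5*n + 4) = (n - 4)^2*(n - 1)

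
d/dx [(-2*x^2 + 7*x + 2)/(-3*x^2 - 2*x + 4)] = (25*x^2 - 4*x + 32)/(9*x^4 + 12*x^3 - 20*x^2 - 16*x + 16)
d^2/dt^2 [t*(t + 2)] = 2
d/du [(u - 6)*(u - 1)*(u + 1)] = 3*u^2 - 12*u - 1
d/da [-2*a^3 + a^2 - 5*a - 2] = -6*a^2 + 2*a - 5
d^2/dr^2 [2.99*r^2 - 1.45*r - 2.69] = 5.98000000000000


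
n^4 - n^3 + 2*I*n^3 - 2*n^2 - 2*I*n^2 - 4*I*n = n*(n - 2)*(n + 1)*(n + 2*I)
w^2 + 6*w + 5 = (w + 1)*(w + 5)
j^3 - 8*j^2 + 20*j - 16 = (j - 4)*(j - 2)^2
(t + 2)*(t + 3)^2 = t^3 + 8*t^2 + 21*t + 18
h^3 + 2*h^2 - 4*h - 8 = (h - 2)*(h + 2)^2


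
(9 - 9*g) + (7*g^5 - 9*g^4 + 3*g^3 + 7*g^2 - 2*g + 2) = 7*g^5 - 9*g^4 + 3*g^3 + 7*g^2 - 11*g + 11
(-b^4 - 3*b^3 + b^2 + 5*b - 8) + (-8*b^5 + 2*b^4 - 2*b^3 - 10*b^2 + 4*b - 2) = -8*b^5 + b^4 - 5*b^3 - 9*b^2 + 9*b - 10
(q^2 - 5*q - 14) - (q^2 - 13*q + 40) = 8*q - 54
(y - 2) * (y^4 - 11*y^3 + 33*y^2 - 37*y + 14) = y^5 - 13*y^4 + 55*y^3 - 103*y^2 + 88*y - 28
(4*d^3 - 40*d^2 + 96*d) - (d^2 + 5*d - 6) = 4*d^3 - 41*d^2 + 91*d + 6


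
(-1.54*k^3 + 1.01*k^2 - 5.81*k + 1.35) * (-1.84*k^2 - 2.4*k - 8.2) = 2.8336*k^5 + 1.8376*k^4 + 20.8944*k^3 + 3.178*k^2 + 44.402*k - 11.07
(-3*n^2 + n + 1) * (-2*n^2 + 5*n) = 6*n^4 - 17*n^3 + 3*n^2 + 5*n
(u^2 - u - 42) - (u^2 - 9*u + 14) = 8*u - 56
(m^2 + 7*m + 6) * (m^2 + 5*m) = m^4 + 12*m^3 + 41*m^2 + 30*m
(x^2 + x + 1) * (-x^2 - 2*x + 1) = -x^4 - 3*x^3 - 2*x^2 - x + 1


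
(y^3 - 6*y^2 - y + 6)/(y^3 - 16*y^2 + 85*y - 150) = (y^2 - 1)/(y^2 - 10*y + 25)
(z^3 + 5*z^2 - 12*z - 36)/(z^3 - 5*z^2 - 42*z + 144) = (z + 2)/(z - 8)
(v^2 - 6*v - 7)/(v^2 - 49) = (v + 1)/(v + 7)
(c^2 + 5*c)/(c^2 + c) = (c + 5)/(c + 1)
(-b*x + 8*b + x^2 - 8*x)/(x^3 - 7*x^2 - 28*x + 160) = (-b + x)/(x^2 + x - 20)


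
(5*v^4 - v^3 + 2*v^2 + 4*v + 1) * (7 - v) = -5*v^5 + 36*v^4 - 9*v^3 + 10*v^2 + 27*v + 7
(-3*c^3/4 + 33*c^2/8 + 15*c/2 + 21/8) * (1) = -3*c^3/4 + 33*c^2/8 + 15*c/2 + 21/8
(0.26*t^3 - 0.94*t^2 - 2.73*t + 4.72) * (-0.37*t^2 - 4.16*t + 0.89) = -0.0962*t^5 - 0.7338*t^4 + 5.1519*t^3 + 8.7738*t^2 - 22.0649*t + 4.2008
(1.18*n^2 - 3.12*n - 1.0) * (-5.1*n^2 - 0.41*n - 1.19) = -6.018*n^4 + 15.4282*n^3 + 4.975*n^2 + 4.1228*n + 1.19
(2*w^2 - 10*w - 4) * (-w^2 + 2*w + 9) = -2*w^4 + 14*w^3 + 2*w^2 - 98*w - 36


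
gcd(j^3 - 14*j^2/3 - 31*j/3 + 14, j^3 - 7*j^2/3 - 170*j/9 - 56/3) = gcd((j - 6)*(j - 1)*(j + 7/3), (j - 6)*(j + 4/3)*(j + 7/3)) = j^2 - 11*j/3 - 14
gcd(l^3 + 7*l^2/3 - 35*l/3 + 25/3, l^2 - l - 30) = l + 5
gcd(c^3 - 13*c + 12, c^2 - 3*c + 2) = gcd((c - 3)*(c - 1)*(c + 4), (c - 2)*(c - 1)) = c - 1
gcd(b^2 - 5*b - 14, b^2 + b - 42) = 1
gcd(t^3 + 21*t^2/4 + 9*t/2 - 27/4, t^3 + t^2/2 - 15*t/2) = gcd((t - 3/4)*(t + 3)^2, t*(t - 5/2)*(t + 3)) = t + 3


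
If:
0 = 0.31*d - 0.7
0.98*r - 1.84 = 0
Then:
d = 2.26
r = 1.88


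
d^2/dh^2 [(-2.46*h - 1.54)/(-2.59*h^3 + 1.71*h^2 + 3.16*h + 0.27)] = (99.011556*h^5 + 58.595124*h^4 - 54.474276*h^3 - 27.961836*h^2 + 49.576104*h + 25.135868)/(17.373979*h^9 - 34.412553*h^8 - 40.872531*h^7 + 73.538172*h^6 + 57.042462*h^5 - 40.335921*h^4 - 39.741895*h^3 - 8.462313*h^2 - 0.691092*h - 0.019683)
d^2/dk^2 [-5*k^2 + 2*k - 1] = -10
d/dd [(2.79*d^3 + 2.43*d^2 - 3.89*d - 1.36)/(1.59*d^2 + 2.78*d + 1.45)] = (4.4361*d^4 + 15.5124*d^3 + 25.077*d^2 + 11.3718*d - 1.8597)/(2.5281*d^4 + 8.8404*d^3 + 12.3394*d^2 + 8.062*d + 2.1025)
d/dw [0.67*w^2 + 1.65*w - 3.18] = 1.34*w + 1.65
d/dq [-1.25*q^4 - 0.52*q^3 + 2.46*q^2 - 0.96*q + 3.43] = -5.0*q^3 - 1.56*q^2 + 4.92*q - 0.96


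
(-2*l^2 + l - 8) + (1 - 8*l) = -2*l^2 - 7*l - 7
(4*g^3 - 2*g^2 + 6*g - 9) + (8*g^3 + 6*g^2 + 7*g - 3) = 12*g^3 + 4*g^2 + 13*g - 12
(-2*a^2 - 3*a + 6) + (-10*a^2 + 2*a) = -12*a^2 - a + 6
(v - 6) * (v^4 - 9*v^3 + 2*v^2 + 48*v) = v^5 - 15*v^4 + 56*v^3 + 36*v^2 - 288*v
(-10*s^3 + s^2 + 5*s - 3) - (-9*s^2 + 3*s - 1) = -10*s^3 + 10*s^2 + 2*s - 2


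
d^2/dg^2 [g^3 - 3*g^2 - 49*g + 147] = 6*g - 6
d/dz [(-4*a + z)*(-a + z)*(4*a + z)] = -16*a^2 - 2*a*z + 3*z^2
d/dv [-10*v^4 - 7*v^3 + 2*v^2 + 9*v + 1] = -40*v^3 - 21*v^2 + 4*v + 9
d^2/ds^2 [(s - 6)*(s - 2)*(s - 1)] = 6*s - 18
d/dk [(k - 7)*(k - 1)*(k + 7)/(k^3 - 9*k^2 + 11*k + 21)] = 8*(-k^2 + k - 4)/(k^4 - 4*k^3 - 2*k^2 + 12*k + 9)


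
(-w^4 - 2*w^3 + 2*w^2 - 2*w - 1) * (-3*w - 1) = 3*w^5 + 7*w^4 - 4*w^3 + 4*w^2 + 5*w + 1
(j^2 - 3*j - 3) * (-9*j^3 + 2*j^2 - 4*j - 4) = -9*j^5 + 29*j^4 + 17*j^3 + 2*j^2 + 24*j + 12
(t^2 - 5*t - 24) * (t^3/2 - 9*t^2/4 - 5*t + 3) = t^5/2 - 19*t^4/4 - 23*t^3/4 + 82*t^2 + 105*t - 72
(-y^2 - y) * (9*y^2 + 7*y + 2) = -9*y^4 - 16*y^3 - 9*y^2 - 2*y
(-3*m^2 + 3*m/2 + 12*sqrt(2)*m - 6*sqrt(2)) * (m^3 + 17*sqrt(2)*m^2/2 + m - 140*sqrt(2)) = -3*m^5 - 27*sqrt(2)*m^4/2 + 3*m^4/2 + 27*sqrt(2)*m^3/4 + 201*m^3 - 201*m^2/2 + 432*sqrt(2)*m^2 - 3360*m - 216*sqrt(2)*m + 1680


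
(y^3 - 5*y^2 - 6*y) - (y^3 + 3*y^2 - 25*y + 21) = -8*y^2 + 19*y - 21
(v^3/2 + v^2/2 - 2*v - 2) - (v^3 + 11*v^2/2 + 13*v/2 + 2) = -v^3/2 - 5*v^2 - 17*v/2 - 4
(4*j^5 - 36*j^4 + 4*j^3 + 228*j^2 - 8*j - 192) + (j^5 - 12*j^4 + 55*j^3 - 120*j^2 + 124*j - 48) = 5*j^5 - 48*j^4 + 59*j^3 + 108*j^2 + 116*j - 240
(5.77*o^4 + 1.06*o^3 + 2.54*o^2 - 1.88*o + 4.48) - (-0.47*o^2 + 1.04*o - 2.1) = 5.77*o^4 + 1.06*o^3 + 3.01*o^2 - 2.92*o + 6.58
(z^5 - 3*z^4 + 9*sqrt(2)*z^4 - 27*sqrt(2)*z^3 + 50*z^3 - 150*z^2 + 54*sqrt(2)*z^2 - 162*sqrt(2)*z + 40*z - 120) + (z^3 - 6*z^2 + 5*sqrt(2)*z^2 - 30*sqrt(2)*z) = z^5 - 3*z^4 + 9*sqrt(2)*z^4 - 27*sqrt(2)*z^3 + 51*z^3 - 156*z^2 + 59*sqrt(2)*z^2 - 192*sqrt(2)*z + 40*z - 120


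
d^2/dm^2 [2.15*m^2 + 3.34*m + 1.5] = 4.30000000000000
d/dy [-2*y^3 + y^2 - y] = -6*y^2 + 2*y - 1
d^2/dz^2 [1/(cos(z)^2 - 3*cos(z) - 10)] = (4*sin(z)^4 - 51*sin(z)^2 - 75*cos(z)/4 - 9*cos(3*z)/4 + 9)/(sin(z)^2 + 3*cos(z) + 9)^3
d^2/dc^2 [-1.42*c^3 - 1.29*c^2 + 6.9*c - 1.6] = -8.52*c - 2.58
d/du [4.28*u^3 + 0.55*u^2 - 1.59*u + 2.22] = 12.84*u^2 + 1.1*u - 1.59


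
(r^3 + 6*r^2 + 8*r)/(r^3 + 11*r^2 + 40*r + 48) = r*(r + 2)/(r^2 + 7*r + 12)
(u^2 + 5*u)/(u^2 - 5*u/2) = 2*(u + 5)/(2*u - 5)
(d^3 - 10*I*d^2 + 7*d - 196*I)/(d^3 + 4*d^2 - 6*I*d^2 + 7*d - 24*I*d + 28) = (d^2 - 3*I*d + 28)/(d^2 + d*(4 + I) + 4*I)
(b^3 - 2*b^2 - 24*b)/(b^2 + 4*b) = b - 6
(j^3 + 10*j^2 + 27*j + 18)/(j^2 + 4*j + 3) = j + 6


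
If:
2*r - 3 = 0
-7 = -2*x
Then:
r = 3/2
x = 7/2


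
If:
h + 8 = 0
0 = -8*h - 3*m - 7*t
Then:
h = -8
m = 64/3 - 7*t/3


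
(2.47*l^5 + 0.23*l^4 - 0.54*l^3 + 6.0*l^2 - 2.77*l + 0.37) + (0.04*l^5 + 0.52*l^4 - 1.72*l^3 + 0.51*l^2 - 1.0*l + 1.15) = 2.51*l^5 + 0.75*l^4 - 2.26*l^3 + 6.51*l^2 - 3.77*l + 1.52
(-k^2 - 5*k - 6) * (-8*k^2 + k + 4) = 8*k^4 + 39*k^3 + 39*k^2 - 26*k - 24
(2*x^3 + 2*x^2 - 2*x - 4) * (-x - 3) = -2*x^4 - 8*x^3 - 4*x^2 + 10*x + 12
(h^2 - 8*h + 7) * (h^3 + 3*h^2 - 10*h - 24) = h^5 - 5*h^4 - 27*h^3 + 77*h^2 + 122*h - 168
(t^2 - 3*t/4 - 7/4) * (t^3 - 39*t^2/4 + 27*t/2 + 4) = t^5 - 21*t^4/2 + 305*t^3/16 + 175*t^2/16 - 213*t/8 - 7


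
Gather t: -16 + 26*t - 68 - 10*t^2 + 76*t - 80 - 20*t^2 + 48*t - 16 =-30*t^2 + 150*t - 180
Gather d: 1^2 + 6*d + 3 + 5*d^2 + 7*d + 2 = 5*d^2 + 13*d + 6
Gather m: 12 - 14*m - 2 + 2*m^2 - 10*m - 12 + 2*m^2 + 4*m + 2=4*m^2 - 20*m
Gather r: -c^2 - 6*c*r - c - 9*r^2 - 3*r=-c^2 - c - 9*r^2 + r*(-6*c - 3)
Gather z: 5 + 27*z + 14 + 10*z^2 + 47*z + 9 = 10*z^2 + 74*z + 28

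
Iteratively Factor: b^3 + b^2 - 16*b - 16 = (b + 1)*(b^2 - 16) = (b - 4)*(b + 1)*(b + 4)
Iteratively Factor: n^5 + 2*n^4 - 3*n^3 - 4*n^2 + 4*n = (n - 1)*(n^4 + 3*n^3 - 4*n) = (n - 1)*(n + 2)*(n^3 + n^2 - 2*n) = (n - 1)^2*(n + 2)*(n^2 + 2*n) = (n - 1)^2*(n + 2)^2*(n)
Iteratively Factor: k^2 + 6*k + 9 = (k + 3)*(k + 3)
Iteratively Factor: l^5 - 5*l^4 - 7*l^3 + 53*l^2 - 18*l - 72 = (l - 4)*(l^4 - l^3 - 11*l^2 + 9*l + 18) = (l - 4)*(l + 3)*(l^3 - 4*l^2 + l + 6) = (l - 4)*(l - 2)*(l + 3)*(l^2 - 2*l - 3) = (l - 4)*(l - 2)*(l + 1)*(l + 3)*(l - 3)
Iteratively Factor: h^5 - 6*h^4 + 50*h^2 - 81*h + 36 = (h - 4)*(h^4 - 2*h^3 - 8*h^2 + 18*h - 9) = (h - 4)*(h - 1)*(h^3 - h^2 - 9*h + 9) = (h - 4)*(h - 1)^2*(h^2 - 9) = (h - 4)*(h - 3)*(h - 1)^2*(h + 3)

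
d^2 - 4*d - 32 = (d - 8)*(d + 4)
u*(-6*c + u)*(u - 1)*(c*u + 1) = -6*c^2*u^3 + 6*c^2*u^2 + c*u^4 - c*u^3 - 6*c*u^2 + 6*c*u + u^3 - u^2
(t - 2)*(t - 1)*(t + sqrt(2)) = t^3 - 3*t^2 + sqrt(2)*t^2 - 3*sqrt(2)*t + 2*t + 2*sqrt(2)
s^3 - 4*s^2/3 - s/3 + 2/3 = (s - 1)^2*(s + 2/3)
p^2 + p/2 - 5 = (p - 2)*(p + 5/2)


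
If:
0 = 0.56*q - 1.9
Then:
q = 3.39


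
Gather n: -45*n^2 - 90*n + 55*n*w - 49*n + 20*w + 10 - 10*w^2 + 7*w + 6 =-45*n^2 + n*(55*w - 139) - 10*w^2 + 27*w + 16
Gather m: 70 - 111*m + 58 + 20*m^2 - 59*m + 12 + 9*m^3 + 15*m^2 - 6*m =9*m^3 + 35*m^2 - 176*m + 140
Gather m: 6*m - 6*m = 0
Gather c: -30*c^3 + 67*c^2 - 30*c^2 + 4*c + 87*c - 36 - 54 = -30*c^3 + 37*c^2 + 91*c - 90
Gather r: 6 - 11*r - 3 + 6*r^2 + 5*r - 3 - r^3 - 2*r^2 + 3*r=-r^3 + 4*r^2 - 3*r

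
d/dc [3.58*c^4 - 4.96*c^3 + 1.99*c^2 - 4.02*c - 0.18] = 14.32*c^3 - 14.88*c^2 + 3.98*c - 4.02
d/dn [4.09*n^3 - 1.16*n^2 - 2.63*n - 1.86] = 12.27*n^2 - 2.32*n - 2.63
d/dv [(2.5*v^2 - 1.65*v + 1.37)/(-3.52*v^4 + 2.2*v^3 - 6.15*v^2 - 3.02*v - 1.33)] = (17.6*v^5 - 22.924*v^4 + 26.5496*v^3 - 26.7395*v^2 + 10.201*v + 6.3319)/(12.3904*v^8 - 15.488*v^7 + 48.136*v^6 - 5.7992*v^5 + 33.8977*v^4 + 31.294*v^3 + 25.4794*v^2 + 8.0332*v + 1.7689)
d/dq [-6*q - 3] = -6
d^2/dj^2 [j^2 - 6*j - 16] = 2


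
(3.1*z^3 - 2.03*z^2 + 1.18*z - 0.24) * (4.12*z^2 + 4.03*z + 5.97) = 12.772*z^5 + 4.1294*z^4 + 15.1877*z^3 - 8.3525*z^2 + 6.0774*z - 1.4328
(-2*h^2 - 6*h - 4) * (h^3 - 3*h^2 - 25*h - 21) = -2*h^5 + 64*h^3 + 204*h^2 + 226*h + 84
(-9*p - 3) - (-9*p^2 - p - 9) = 9*p^2 - 8*p + 6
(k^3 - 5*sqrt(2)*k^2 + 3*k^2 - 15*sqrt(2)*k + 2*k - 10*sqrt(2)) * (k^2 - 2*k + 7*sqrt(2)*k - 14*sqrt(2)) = k^5 + k^4 + 2*sqrt(2)*k^4 - 74*k^3 + 2*sqrt(2)*k^3 - 74*k^2 - 8*sqrt(2)*k^2 - 8*sqrt(2)*k + 280*k + 280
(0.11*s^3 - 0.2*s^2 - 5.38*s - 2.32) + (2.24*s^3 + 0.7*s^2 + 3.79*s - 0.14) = 2.35*s^3 + 0.5*s^2 - 1.59*s - 2.46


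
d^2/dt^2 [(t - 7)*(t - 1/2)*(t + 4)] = 6*t - 7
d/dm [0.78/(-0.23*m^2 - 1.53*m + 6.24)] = (0.3588*m + 1.1934)/(0.23*m^2 + 1.53*m - 6.24)^2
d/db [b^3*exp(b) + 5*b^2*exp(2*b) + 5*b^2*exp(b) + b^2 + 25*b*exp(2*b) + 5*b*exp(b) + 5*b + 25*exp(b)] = b^3*exp(b) + 10*b^2*exp(2*b) + 8*b^2*exp(b) + 60*b*exp(2*b) + 15*b*exp(b) + 2*b + 25*exp(2*b) + 30*exp(b) + 5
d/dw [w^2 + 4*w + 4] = 2*w + 4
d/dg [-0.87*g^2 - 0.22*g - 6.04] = -1.74*g - 0.22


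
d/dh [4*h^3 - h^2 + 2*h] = 12*h^2 - 2*h + 2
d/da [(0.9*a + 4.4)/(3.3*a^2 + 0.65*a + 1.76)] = (2.97*a^2 + 0.585*a - (0.9*a + 4.4)*(6.6*a + 0.65) + 1.584)/(3.3*a^2 + 0.65*a + 1.76)^2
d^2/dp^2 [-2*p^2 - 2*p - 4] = -4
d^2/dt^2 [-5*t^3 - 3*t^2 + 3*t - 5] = -30*t - 6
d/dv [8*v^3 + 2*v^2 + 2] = 4*v*(6*v + 1)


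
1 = 1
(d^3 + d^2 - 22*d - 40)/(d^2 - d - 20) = d + 2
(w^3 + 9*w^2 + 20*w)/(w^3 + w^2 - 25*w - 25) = w*(w + 4)/(w^2 - 4*w - 5)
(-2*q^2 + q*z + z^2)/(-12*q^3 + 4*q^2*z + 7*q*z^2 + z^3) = 1/(6*q + z)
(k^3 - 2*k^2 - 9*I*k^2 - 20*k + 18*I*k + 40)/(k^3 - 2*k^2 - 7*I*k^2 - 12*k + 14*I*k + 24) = (k - 5*I)/(k - 3*I)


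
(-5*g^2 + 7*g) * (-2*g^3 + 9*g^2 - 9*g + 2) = 10*g^5 - 59*g^4 + 108*g^3 - 73*g^2 + 14*g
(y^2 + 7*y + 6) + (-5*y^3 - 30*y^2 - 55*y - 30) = -5*y^3 - 29*y^2 - 48*y - 24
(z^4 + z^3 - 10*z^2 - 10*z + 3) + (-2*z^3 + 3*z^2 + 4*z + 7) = z^4 - z^3 - 7*z^2 - 6*z + 10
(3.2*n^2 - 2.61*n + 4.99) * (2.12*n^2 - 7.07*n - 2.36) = 6.784*n^4 - 28.1572*n^3 + 21.4795*n^2 - 29.1197*n - 11.7764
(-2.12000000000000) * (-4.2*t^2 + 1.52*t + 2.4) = 8.904*t^2 - 3.2224*t - 5.088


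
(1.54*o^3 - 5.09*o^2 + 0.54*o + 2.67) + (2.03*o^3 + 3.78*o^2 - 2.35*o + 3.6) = 3.57*o^3 - 1.31*o^2 - 1.81*o + 6.27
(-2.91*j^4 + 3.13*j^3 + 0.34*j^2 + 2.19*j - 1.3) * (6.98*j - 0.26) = -20.3118*j^5 + 22.604*j^4 + 1.5594*j^3 + 15.1978*j^2 - 9.6434*j + 0.338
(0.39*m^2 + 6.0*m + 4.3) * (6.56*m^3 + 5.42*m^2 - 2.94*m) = 2.5584*m^5 + 41.4738*m^4 + 59.5814*m^3 + 5.666*m^2 - 12.642*m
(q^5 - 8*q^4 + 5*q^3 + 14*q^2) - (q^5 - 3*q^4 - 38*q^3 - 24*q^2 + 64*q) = -5*q^4 + 43*q^3 + 38*q^2 - 64*q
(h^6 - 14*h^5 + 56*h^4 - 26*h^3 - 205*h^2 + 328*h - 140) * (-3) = -3*h^6 + 42*h^5 - 168*h^4 + 78*h^3 + 615*h^2 - 984*h + 420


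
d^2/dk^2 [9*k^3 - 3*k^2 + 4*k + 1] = 54*k - 6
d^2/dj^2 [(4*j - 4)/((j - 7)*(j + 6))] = 8*(j^3 - 3*j^2 + 129*j - 85)/(j^6 - 3*j^5 - 123*j^4 + 251*j^3 + 5166*j^2 - 5292*j - 74088)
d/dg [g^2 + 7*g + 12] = 2*g + 7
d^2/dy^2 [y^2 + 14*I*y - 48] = 2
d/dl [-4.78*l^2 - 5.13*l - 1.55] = -9.56*l - 5.13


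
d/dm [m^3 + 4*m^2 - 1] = m*(3*m + 8)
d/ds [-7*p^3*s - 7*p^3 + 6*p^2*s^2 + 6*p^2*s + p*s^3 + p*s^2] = p*(-7*p^2 + 12*p*s + 6*p + 3*s^2 + 2*s)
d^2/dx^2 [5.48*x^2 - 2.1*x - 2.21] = 10.9600000000000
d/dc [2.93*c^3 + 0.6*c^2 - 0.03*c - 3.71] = 8.79*c^2 + 1.2*c - 0.03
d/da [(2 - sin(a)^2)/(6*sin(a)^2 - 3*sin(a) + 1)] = (3*sin(a)^2 - 26*sin(a) + 6)*cos(a)/(6*sin(a)^2 - 3*sin(a) + 1)^2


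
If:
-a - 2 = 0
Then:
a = -2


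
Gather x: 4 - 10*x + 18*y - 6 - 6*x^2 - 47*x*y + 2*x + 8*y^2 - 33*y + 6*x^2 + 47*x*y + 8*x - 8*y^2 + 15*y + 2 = 0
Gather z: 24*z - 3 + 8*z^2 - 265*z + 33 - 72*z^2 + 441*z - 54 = -64*z^2 + 200*z - 24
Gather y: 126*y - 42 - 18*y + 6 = 108*y - 36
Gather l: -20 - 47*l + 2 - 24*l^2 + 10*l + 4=-24*l^2 - 37*l - 14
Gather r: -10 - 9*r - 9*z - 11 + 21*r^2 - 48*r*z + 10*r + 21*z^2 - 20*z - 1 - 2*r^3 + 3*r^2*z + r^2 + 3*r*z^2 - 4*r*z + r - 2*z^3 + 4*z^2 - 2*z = -2*r^3 + r^2*(3*z + 22) + r*(3*z^2 - 52*z + 2) - 2*z^3 + 25*z^2 - 31*z - 22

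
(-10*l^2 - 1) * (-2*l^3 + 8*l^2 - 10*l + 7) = 20*l^5 - 80*l^4 + 102*l^3 - 78*l^2 + 10*l - 7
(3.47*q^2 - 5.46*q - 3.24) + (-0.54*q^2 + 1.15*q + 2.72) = 2.93*q^2 - 4.31*q - 0.52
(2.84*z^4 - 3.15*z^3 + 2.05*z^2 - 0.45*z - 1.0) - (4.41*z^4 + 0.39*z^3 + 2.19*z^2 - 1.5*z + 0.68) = -1.57*z^4 - 3.54*z^3 - 0.14*z^2 + 1.05*z - 1.68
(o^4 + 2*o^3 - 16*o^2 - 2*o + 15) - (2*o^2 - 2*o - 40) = o^4 + 2*o^3 - 18*o^2 + 55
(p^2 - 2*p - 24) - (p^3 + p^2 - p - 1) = -p^3 - p - 23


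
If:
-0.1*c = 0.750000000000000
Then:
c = -7.50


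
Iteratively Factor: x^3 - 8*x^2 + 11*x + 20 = (x - 4)*(x^2 - 4*x - 5) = (x - 4)*(x + 1)*(x - 5)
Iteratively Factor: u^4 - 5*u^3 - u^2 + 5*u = (u - 5)*(u^3 - u) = (u - 5)*(u + 1)*(u^2 - u) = (u - 5)*(u - 1)*(u + 1)*(u)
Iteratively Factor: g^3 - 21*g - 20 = (g + 1)*(g^2 - g - 20) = (g - 5)*(g + 1)*(g + 4)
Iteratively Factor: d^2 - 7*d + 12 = (d - 4)*(d - 3)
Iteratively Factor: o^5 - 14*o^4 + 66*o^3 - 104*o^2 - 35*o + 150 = (o - 5)*(o^4 - 9*o^3 + 21*o^2 + o - 30) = (o - 5)*(o - 3)*(o^3 - 6*o^2 + 3*o + 10) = (o - 5)*(o - 3)*(o - 2)*(o^2 - 4*o - 5) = (o - 5)^2*(o - 3)*(o - 2)*(o + 1)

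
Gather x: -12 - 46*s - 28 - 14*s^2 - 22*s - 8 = -14*s^2 - 68*s - 48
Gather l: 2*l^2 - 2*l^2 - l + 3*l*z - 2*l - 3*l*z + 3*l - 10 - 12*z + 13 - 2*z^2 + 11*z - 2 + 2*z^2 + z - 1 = 0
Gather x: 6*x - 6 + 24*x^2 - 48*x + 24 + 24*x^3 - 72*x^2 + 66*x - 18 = 24*x^3 - 48*x^2 + 24*x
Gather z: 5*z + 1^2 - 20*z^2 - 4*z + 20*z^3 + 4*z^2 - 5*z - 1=20*z^3 - 16*z^2 - 4*z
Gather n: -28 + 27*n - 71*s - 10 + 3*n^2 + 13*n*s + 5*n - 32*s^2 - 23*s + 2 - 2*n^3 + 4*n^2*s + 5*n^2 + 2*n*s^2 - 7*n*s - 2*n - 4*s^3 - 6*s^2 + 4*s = -2*n^3 + n^2*(4*s + 8) + n*(2*s^2 + 6*s + 30) - 4*s^3 - 38*s^2 - 90*s - 36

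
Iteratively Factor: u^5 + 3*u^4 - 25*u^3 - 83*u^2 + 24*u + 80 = (u + 1)*(u^4 + 2*u^3 - 27*u^2 - 56*u + 80) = (u - 1)*(u + 1)*(u^3 + 3*u^2 - 24*u - 80) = (u - 5)*(u - 1)*(u + 1)*(u^2 + 8*u + 16) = (u - 5)*(u - 1)*(u + 1)*(u + 4)*(u + 4)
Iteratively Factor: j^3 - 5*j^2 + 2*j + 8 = (j - 4)*(j^2 - j - 2) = (j - 4)*(j + 1)*(j - 2)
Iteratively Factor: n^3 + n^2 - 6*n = (n - 2)*(n^2 + 3*n) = n*(n - 2)*(n + 3)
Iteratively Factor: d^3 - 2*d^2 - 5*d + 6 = (d + 2)*(d^2 - 4*d + 3) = (d - 1)*(d + 2)*(d - 3)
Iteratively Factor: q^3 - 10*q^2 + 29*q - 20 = (q - 4)*(q^2 - 6*q + 5) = (q - 5)*(q - 4)*(q - 1)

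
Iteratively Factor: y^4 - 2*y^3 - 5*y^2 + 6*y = (y - 1)*(y^3 - y^2 - 6*y) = (y - 3)*(y - 1)*(y^2 + 2*y) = (y - 3)*(y - 1)*(y + 2)*(y)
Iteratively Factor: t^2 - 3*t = (t - 3)*(t)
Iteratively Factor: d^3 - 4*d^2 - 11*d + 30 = (d + 3)*(d^2 - 7*d + 10) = (d - 2)*(d + 3)*(d - 5)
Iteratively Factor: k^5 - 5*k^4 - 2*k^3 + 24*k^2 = (k)*(k^4 - 5*k^3 - 2*k^2 + 24*k) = k*(k + 2)*(k^3 - 7*k^2 + 12*k) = k^2*(k + 2)*(k^2 - 7*k + 12) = k^2*(k - 3)*(k + 2)*(k - 4)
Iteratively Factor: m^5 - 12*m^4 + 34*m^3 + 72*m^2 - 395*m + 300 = (m - 4)*(m^4 - 8*m^3 + 2*m^2 + 80*m - 75) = (m - 5)*(m - 4)*(m^3 - 3*m^2 - 13*m + 15) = (m - 5)*(m - 4)*(m - 1)*(m^2 - 2*m - 15) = (m - 5)^2*(m - 4)*(m - 1)*(m + 3)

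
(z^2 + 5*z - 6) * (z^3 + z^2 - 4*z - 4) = z^5 + 6*z^4 - 5*z^3 - 30*z^2 + 4*z + 24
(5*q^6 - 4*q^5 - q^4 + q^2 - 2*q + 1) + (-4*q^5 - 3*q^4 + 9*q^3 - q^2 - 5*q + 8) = 5*q^6 - 8*q^5 - 4*q^4 + 9*q^3 - 7*q + 9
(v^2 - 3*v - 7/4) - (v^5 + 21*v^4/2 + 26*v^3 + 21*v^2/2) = -v^5 - 21*v^4/2 - 26*v^3 - 19*v^2/2 - 3*v - 7/4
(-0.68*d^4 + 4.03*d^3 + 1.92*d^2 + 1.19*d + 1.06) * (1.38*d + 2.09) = -0.9384*d^5 + 4.1402*d^4 + 11.0723*d^3 + 5.655*d^2 + 3.9499*d + 2.2154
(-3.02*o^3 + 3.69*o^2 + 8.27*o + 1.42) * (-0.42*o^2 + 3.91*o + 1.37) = 1.2684*o^5 - 13.358*o^4 + 6.8171*o^3 + 36.7946*o^2 + 16.8821*o + 1.9454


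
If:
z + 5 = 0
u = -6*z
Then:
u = 30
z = -5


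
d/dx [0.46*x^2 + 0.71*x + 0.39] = 0.92*x + 0.71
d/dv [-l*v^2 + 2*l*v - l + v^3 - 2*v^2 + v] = -2*l*v + 2*l + 3*v^2 - 4*v + 1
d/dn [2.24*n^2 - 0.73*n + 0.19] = 4.48*n - 0.73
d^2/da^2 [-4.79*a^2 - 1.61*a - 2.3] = -9.58000000000000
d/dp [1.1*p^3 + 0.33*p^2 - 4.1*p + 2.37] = 3.3*p^2 + 0.66*p - 4.1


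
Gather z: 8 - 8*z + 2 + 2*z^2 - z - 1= 2*z^2 - 9*z + 9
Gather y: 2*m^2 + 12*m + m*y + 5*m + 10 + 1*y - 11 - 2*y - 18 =2*m^2 + 17*m + y*(m - 1) - 19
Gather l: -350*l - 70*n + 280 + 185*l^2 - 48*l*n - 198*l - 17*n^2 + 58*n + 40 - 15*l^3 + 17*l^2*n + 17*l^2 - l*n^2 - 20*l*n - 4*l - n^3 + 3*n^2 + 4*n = -15*l^3 + l^2*(17*n + 202) + l*(-n^2 - 68*n - 552) - n^3 - 14*n^2 - 8*n + 320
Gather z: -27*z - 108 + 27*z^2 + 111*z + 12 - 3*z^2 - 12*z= 24*z^2 + 72*z - 96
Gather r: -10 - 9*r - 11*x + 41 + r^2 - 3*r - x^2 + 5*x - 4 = r^2 - 12*r - x^2 - 6*x + 27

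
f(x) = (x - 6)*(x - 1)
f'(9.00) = 11.00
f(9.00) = 24.00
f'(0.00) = -7.00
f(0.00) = 6.00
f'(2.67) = -1.66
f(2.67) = -5.56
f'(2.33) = -2.34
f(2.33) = -4.88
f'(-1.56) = -10.12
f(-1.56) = 19.35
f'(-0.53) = -8.06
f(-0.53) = 9.99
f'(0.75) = -5.50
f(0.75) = 1.31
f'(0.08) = -6.84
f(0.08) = 5.45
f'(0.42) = -6.16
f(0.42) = 3.24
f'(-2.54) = -12.08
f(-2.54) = 30.23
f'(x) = 2*x - 7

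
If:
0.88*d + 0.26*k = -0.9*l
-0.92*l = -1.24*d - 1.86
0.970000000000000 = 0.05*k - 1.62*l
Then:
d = -1.78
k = 7.31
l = -0.37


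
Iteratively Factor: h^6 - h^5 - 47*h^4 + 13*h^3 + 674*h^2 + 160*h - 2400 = (h + 4)*(h^5 - 5*h^4 - 27*h^3 + 121*h^2 + 190*h - 600) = (h + 3)*(h + 4)*(h^4 - 8*h^3 - 3*h^2 + 130*h - 200) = (h - 5)*(h + 3)*(h + 4)*(h^3 - 3*h^2 - 18*h + 40) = (h - 5)*(h + 3)*(h + 4)^2*(h^2 - 7*h + 10) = (h - 5)*(h - 2)*(h + 3)*(h + 4)^2*(h - 5)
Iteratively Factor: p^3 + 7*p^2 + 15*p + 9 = (p + 1)*(p^2 + 6*p + 9) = (p + 1)*(p + 3)*(p + 3)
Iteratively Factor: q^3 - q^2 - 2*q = (q + 1)*(q^2 - 2*q) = (q - 2)*(q + 1)*(q)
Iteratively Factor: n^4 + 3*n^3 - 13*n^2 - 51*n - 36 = (n + 3)*(n^3 - 13*n - 12) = (n + 3)^2*(n^2 - 3*n - 4) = (n - 4)*(n + 3)^2*(n + 1)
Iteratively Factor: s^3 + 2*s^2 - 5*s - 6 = (s + 3)*(s^2 - s - 2) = (s + 1)*(s + 3)*(s - 2)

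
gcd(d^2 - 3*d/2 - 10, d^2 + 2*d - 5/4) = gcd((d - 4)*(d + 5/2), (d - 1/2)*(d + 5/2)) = d + 5/2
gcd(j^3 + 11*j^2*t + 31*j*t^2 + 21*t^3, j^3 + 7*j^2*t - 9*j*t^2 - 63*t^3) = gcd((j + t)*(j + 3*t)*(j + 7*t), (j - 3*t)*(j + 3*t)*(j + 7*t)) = j^2 + 10*j*t + 21*t^2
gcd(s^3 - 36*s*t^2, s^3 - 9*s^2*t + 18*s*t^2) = s^2 - 6*s*t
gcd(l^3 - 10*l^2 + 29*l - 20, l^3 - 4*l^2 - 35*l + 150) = l - 5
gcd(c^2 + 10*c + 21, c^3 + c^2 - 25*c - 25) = 1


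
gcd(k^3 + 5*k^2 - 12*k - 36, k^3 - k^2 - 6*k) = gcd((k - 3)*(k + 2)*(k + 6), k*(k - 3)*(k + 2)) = k^2 - k - 6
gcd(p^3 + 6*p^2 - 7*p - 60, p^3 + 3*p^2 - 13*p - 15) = p^2 + 2*p - 15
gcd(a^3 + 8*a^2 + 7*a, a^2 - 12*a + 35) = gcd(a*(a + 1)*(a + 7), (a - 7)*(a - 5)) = 1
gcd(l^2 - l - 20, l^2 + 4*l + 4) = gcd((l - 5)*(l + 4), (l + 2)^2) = 1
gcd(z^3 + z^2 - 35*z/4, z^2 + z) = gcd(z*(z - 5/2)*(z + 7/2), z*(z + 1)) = z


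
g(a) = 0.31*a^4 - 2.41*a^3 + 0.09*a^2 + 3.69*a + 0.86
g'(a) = 1.24*a^3 - 7.23*a^2 + 0.18*a + 3.69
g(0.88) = 2.72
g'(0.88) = -0.91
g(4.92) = -84.18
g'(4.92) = -22.76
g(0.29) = 1.88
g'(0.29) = 3.16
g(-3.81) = 186.72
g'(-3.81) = -170.53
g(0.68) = 2.72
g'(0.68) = 0.86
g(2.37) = -12.19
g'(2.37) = -19.99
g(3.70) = -48.23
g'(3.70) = -31.81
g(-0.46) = -0.57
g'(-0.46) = 1.96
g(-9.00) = 3765.74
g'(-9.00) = -1487.52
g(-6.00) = 904.28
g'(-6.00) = -525.51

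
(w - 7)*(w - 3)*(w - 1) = w^3 - 11*w^2 + 31*w - 21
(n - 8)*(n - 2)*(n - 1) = n^3 - 11*n^2 + 26*n - 16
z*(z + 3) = z^2 + 3*z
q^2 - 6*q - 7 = (q - 7)*(q + 1)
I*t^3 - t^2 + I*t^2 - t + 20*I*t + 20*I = (t - 4*I)*(t + 5*I)*(I*t + I)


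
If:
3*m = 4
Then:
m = 4/3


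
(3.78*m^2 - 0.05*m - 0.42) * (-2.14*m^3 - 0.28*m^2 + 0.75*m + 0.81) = -8.0892*m^5 - 0.9514*m^4 + 3.7478*m^3 + 3.1419*m^2 - 0.3555*m - 0.3402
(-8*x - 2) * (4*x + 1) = -32*x^2 - 16*x - 2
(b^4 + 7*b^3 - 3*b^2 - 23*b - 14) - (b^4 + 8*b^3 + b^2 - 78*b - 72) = -b^3 - 4*b^2 + 55*b + 58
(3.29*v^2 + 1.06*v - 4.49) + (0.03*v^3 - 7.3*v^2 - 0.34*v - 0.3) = 0.03*v^3 - 4.01*v^2 + 0.72*v - 4.79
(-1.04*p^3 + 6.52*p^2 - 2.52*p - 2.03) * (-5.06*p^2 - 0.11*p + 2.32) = 5.2624*p^5 - 32.8768*p^4 + 9.6212*p^3 + 25.6754*p^2 - 5.6231*p - 4.7096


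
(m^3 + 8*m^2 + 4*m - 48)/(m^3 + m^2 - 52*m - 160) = (m^2 + 4*m - 12)/(m^2 - 3*m - 40)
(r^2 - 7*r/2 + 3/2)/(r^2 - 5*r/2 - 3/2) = (2*r - 1)/(2*r + 1)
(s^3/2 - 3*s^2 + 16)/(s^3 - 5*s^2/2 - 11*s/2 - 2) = (s^2 - 2*s - 8)/(2*s^2 + 3*s + 1)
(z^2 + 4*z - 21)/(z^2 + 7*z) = (z - 3)/z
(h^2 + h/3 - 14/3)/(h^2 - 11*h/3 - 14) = (h - 2)/(h - 6)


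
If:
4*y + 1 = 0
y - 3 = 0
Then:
No Solution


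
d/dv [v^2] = 2*v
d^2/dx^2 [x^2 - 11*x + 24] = 2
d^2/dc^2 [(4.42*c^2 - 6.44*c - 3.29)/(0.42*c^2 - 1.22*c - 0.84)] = (-8.88178419700125e-16*c^4 + 2.25758399999999*c^3 + 5.87412000000001*c^2 - 3.517416*c + 7.321832)/(0.074088*c^6 - 0.645624*c^5 + 1.430856*c^4 + 0.766648*c^3 - 2.861712*c^2 - 2.582496*c - 0.592704)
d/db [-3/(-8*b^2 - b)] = 3*(-16*b - 1)/(b^2*(8*b + 1)^2)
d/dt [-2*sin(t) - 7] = -2*cos(t)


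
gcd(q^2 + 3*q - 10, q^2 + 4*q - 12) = q - 2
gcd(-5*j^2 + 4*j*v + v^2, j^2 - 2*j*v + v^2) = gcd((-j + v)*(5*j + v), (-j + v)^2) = -j + v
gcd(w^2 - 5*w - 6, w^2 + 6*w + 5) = w + 1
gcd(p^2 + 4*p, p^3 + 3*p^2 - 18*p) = p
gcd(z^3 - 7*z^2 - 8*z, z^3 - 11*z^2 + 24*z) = z^2 - 8*z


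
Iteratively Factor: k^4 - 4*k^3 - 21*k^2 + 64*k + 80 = (k + 4)*(k^3 - 8*k^2 + 11*k + 20) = (k - 5)*(k + 4)*(k^2 - 3*k - 4) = (k - 5)*(k - 4)*(k + 4)*(k + 1)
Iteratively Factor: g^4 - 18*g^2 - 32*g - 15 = (g + 1)*(g^3 - g^2 - 17*g - 15) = (g + 1)*(g + 3)*(g^2 - 4*g - 5) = (g - 5)*(g + 1)*(g + 3)*(g + 1)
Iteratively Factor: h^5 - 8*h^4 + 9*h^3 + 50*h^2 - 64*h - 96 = (h - 4)*(h^4 - 4*h^3 - 7*h^2 + 22*h + 24) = (h - 4)^2*(h^3 - 7*h - 6) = (h - 4)^2*(h + 1)*(h^2 - h - 6) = (h - 4)^2*(h + 1)*(h + 2)*(h - 3)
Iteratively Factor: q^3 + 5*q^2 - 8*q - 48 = (q - 3)*(q^2 + 8*q + 16) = (q - 3)*(q + 4)*(q + 4)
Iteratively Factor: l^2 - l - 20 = (l + 4)*(l - 5)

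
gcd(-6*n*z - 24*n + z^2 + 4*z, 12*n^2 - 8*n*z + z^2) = -6*n + z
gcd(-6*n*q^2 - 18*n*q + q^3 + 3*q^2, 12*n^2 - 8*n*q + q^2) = -6*n + q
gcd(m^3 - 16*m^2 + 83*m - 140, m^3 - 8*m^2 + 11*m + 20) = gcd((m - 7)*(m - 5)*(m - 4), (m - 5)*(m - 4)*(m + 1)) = m^2 - 9*m + 20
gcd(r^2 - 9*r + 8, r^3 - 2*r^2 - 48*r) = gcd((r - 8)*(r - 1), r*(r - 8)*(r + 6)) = r - 8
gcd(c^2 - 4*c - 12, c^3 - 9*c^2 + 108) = c - 6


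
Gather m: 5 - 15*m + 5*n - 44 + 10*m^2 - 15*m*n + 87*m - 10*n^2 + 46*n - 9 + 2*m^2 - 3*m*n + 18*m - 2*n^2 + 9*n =12*m^2 + m*(90 - 18*n) - 12*n^2 + 60*n - 48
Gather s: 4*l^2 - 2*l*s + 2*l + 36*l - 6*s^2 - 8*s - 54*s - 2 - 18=4*l^2 + 38*l - 6*s^2 + s*(-2*l - 62) - 20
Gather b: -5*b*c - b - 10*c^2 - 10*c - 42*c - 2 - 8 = b*(-5*c - 1) - 10*c^2 - 52*c - 10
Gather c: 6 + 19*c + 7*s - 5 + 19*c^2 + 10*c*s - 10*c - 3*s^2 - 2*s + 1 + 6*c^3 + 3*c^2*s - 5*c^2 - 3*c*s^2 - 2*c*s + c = 6*c^3 + c^2*(3*s + 14) + c*(-3*s^2 + 8*s + 10) - 3*s^2 + 5*s + 2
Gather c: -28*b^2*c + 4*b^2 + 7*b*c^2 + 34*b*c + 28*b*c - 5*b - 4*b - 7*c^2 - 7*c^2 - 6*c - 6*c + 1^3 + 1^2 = 4*b^2 - 9*b + c^2*(7*b - 14) + c*(-28*b^2 + 62*b - 12) + 2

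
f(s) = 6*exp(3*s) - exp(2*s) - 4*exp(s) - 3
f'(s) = 18*exp(3*s) - 2*exp(2*s) - 4*exp(s) = 2*(9*exp(2*s) - exp(s) - 2)*exp(s)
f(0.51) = 15.27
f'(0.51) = 70.92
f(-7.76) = -3.00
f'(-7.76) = -0.00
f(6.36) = 1159748725.82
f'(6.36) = 3479585181.28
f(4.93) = 15879178.48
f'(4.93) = 47657800.38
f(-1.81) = -3.66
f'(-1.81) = -0.63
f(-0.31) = -4.10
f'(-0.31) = 3.09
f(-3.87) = -3.08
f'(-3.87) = -0.08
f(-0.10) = -2.99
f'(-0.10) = 8.08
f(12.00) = 25867362792918019.35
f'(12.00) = 77602114869178235.24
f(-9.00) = -3.00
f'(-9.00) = 0.00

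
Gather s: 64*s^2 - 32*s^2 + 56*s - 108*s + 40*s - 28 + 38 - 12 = 32*s^2 - 12*s - 2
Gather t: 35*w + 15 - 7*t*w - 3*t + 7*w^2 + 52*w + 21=t*(-7*w - 3) + 7*w^2 + 87*w + 36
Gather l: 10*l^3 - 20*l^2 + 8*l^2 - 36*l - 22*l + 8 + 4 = 10*l^3 - 12*l^2 - 58*l + 12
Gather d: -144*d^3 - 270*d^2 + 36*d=-144*d^3 - 270*d^2 + 36*d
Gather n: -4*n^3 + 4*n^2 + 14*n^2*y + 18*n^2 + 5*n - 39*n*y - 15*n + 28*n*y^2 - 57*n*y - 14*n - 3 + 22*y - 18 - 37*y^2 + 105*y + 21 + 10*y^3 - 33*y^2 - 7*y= -4*n^3 + n^2*(14*y + 22) + n*(28*y^2 - 96*y - 24) + 10*y^3 - 70*y^2 + 120*y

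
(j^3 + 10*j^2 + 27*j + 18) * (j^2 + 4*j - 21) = j^5 + 14*j^4 + 46*j^3 - 84*j^2 - 495*j - 378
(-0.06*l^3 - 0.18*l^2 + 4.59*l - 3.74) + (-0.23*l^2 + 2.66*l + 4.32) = -0.06*l^3 - 0.41*l^2 + 7.25*l + 0.58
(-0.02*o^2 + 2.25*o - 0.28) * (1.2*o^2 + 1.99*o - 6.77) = -0.024*o^4 + 2.6602*o^3 + 4.2769*o^2 - 15.7897*o + 1.8956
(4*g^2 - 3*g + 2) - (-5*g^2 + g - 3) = 9*g^2 - 4*g + 5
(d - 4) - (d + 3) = -7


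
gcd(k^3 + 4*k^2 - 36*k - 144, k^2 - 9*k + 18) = k - 6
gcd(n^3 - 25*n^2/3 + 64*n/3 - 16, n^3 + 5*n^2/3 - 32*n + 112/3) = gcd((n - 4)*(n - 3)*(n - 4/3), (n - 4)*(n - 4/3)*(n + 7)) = n^2 - 16*n/3 + 16/3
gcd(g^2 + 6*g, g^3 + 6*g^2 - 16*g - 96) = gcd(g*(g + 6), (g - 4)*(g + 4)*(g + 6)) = g + 6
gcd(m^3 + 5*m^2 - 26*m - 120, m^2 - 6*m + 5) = m - 5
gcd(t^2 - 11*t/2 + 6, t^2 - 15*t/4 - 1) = t - 4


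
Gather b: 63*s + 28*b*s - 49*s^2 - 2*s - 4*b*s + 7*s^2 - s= 24*b*s - 42*s^2 + 60*s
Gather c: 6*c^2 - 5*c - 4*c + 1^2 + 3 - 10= 6*c^2 - 9*c - 6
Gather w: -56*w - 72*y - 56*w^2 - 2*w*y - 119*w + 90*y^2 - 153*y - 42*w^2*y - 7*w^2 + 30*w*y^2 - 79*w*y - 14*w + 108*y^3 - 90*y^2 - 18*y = w^2*(-42*y - 63) + w*(30*y^2 - 81*y - 189) + 108*y^3 - 243*y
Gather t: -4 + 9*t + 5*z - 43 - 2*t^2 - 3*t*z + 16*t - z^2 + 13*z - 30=-2*t^2 + t*(25 - 3*z) - z^2 + 18*z - 77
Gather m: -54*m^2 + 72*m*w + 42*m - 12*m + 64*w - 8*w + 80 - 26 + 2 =-54*m^2 + m*(72*w + 30) + 56*w + 56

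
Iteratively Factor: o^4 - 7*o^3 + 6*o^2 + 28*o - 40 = (o - 5)*(o^3 - 2*o^2 - 4*o + 8) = (o - 5)*(o - 2)*(o^2 - 4) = (o - 5)*(o - 2)*(o + 2)*(o - 2)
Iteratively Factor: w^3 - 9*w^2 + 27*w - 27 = (w - 3)*(w^2 - 6*w + 9) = (w - 3)^2*(w - 3)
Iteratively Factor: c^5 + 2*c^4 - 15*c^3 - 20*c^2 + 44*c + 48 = (c + 2)*(c^4 - 15*c^2 + 10*c + 24) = (c - 2)*(c + 2)*(c^3 + 2*c^2 - 11*c - 12) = (c - 2)*(c + 2)*(c + 4)*(c^2 - 2*c - 3) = (c - 3)*(c - 2)*(c + 2)*(c + 4)*(c + 1)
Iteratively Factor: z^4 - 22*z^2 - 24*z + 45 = (z - 1)*(z^3 + z^2 - 21*z - 45) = (z - 1)*(z + 3)*(z^2 - 2*z - 15) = (z - 1)*(z + 3)^2*(z - 5)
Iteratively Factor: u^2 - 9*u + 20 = (u - 5)*(u - 4)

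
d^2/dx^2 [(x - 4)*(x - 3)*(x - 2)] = 6*x - 18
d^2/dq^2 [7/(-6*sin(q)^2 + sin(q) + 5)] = 7*(144*sin(q)^3 + 126*sin(q)^2 + 31*sin(q) + 62)/((sin(q) - 1)^2*(6*sin(q) + 5)^3)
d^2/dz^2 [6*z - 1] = 0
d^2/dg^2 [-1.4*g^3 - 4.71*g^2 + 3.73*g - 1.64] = -8.4*g - 9.42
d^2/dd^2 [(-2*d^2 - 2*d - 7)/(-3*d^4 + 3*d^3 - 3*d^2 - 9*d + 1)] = 2*(54*d^8 + 54*d^7 + 486*d^6 - 1161*d^5 + 963*d^4 - 90*d^3 - 270*d^2 + 522*d + 608)/(27*d^12 - 81*d^11 + 162*d^10 + 54*d^9 - 351*d^8 + 702*d^7 + 189*d^6 - 594*d^5 + 873*d^4 + 558*d^3 - 234*d^2 + 27*d - 1)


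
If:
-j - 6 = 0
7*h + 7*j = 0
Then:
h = 6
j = -6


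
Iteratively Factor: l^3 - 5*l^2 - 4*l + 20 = (l - 5)*(l^2 - 4) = (l - 5)*(l - 2)*(l + 2)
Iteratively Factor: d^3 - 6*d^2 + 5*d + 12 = (d - 3)*(d^2 - 3*d - 4) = (d - 4)*(d - 3)*(d + 1)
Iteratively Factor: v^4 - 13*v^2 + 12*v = (v - 1)*(v^3 + v^2 - 12*v) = (v - 1)*(v + 4)*(v^2 - 3*v) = (v - 3)*(v - 1)*(v + 4)*(v)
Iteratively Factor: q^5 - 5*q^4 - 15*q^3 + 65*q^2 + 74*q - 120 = (q + 2)*(q^4 - 7*q^3 - q^2 + 67*q - 60) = (q - 4)*(q + 2)*(q^3 - 3*q^2 - 13*q + 15) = (q - 4)*(q - 1)*(q + 2)*(q^2 - 2*q - 15) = (q - 4)*(q - 1)*(q + 2)*(q + 3)*(q - 5)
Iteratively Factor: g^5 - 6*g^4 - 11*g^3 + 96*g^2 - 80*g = (g - 5)*(g^4 - g^3 - 16*g^2 + 16*g) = (g - 5)*(g + 4)*(g^3 - 5*g^2 + 4*g) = (g - 5)*(g - 1)*(g + 4)*(g^2 - 4*g) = (g - 5)*(g - 4)*(g - 1)*(g + 4)*(g)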